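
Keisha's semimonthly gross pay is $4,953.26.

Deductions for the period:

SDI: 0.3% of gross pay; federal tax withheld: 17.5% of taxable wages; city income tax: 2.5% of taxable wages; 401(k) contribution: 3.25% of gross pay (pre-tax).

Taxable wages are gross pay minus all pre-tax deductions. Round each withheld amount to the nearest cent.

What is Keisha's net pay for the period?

$3,818.96

401(k) contribution: $4,953.26 × 0.0325 = $160.98
Taxable wages = $4,953.26 − $160.98 = $4,792.28
City income tax: $4,792.28 × 0.025 = $119.81
Federal tax withheld: $4,792.28 × 0.175 = $838.65
SDI: $4,953.26 × 0.003 = $14.86
Total deductions = $160.98 + $119.81 + $838.65 + $14.86 = $1,134.30
Net pay = $4,953.26 − $1,134.30 = $3,818.96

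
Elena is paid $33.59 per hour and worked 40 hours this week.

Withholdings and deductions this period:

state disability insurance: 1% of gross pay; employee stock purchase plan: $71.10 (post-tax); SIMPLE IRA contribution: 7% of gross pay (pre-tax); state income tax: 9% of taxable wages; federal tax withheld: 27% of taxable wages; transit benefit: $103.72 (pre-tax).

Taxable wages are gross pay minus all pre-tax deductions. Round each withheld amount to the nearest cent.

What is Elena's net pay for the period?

Gross pay: 40 × $33.59 = $1,343.60
Transit benefit: $103.72
SIMPLE IRA contribution: $1,343.60 × 0.07 = $94.05
Pre-tax total = $103.72 + $94.05 = $197.77
Taxable wages = $1,343.60 − $197.77 = $1,145.83
State income tax: $1,145.83 × 0.09 = $103.12
Federal tax withheld: $1,145.83 × 0.27 = $309.37
State disability insurance: $1,343.60 × 0.01 = $13.44
Employee stock purchase plan: $71.10
Total deductions = $103.72 + $94.05 + $103.12 + $309.37 + $13.44 + $71.10 = $694.80
Net pay = $1,343.60 − $694.80 = $648.80

$648.80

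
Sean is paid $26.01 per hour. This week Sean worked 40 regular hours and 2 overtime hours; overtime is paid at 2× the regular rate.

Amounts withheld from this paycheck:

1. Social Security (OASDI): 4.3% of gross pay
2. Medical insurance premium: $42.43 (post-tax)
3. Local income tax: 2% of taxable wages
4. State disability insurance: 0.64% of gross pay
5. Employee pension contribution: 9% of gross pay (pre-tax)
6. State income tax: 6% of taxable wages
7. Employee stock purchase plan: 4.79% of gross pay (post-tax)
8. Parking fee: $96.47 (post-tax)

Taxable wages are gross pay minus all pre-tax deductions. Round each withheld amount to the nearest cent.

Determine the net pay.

Regular pay: 40 × $26.01 = $1040.40
Overtime pay: 2 × $26.01 × 2 = $104.04
Gross pay = $1040.40 + $104.04 = $1144.44
Employee pension contribution: $1144.44 × 0.09 = $103.00
Taxable wages = $1144.44 − $103.00 = $1041.44
Local income tax: $1041.44 × 0.02 = $20.83
State income tax: $1041.44 × 0.06 = $62.49
State disability insurance: $1144.44 × 0.0064 = $7.32
Social Security (OASDI): $1144.44 × 0.043 = $49.21
Employee stock purchase plan: $1144.44 × 0.0479 = $54.82
Parking fee: $96.47
Medical insurance premium: $42.43
Total deductions = $103.00 + $20.83 + $62.49 + $7.32 + $49.21 + $54.82 + $96.47 + $42.43 = $436.57
Net pay = $1144.44 − $436.57 = $707.87

$707.87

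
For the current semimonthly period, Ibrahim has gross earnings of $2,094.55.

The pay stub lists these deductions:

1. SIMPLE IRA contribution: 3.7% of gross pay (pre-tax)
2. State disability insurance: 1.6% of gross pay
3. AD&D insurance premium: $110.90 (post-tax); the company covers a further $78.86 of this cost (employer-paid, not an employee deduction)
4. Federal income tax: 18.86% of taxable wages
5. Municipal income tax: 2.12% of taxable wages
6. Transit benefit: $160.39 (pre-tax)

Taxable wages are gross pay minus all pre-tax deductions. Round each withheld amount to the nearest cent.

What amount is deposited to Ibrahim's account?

SIMPLE IRA contribution: $2,094.55 × 0.037 = $77.50
Transit benefit: $160.39
Pre-tax total = $77.50 + $160.39 = $237.89
Taxable wages = $2,094.55 − $237.89 = $1,856.66
Municipal income tax: $1,856.66 × 0.0212 = $39.36
Federal income tax: $1,856.66 × 0.1886 = $350.17
State disability insurance: $2,094.55 × 0.016 = $33.51
AD&D insurance premium: $110.90
(Employer's $78.86 toward AD&D insurance premium is not withheld from the employee.)
Total deductions = $77.50 + $160.39 + $39.36 + $350.17 + $33.51 + $110.90 = $771.83
Net pay = $2,094.55 − $771.83 = $1,322.72

$1,322.72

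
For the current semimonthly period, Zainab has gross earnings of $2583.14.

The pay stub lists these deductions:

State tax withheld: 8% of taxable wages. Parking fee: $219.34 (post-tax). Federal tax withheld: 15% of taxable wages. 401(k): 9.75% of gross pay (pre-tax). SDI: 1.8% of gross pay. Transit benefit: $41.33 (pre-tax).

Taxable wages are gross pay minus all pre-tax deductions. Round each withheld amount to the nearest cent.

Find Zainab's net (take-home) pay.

$1497.42

Transit benefit: $41.33
401(k): $2583.14 × 0.0975 = $251.86
Pre-tax total = $41.33 + $251.86 = $293.19
Taxable wages = $2583.14 − $293.19 = $2289.95
State tax withheld: $2289.95 × 0.08 = $183.20
Federal tax withheld: $2289.95 × 0.15 = $343.49
SDI: $2583.14 × 0.018 = $46.50
Parking fee: $219.34
Total deductions = $41.33 + $251.86 + $183.20 + $343.49 + $46.50 + $219.34 = $1085.72
Net pay = $2583.14 − $1085.72 = $1497.42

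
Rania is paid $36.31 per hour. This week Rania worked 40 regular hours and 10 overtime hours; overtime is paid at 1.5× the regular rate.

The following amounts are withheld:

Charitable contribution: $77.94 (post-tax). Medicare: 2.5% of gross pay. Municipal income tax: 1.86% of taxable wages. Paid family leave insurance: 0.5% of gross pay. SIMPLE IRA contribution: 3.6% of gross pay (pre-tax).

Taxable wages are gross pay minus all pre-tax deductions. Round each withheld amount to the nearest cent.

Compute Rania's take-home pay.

$1751.49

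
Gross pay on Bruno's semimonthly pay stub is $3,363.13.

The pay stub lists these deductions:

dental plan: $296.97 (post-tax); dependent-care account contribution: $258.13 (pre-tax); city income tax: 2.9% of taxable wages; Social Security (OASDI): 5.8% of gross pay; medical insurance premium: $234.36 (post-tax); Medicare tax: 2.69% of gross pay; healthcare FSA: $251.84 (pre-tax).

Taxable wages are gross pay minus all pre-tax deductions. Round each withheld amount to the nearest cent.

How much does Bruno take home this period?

$1,953.56

Healthcare FSA: $251.84
Dependent-care account contribution: $258.13
Pre-tax total = $251.84 + $258.13 = $509.97
Taxable wages = $3,363.13 − $509.97 = $2,853.16
City income tax: $2,853.16 × 0.029 = $82.74
Social Security (OASDI): $3,363.13 × 0.058 = $195.06
Medicare tax: $3,363.13 × 0.0269 = $90.47
Dental plan: $296.97
Medical insurance premium: $234.36
Total deductions = $251.84 + $258.13 + $82.74 + $195.06 + $90.47 + $296.97 + $234.36 = $1,409.57
Net pay = $3,363.13 − $1,409.57 = $1,953.56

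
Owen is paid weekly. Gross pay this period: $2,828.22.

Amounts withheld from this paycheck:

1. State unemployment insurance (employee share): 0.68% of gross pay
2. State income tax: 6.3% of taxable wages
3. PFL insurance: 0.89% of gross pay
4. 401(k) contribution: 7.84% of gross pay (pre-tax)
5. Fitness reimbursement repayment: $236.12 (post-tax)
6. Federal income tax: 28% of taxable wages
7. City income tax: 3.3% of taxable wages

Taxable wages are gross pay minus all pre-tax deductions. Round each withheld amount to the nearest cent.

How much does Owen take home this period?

$1,345.93

401(k) contribution: $2,828.22 × 0.0784 = $221.73
Taxable wages = $2,828.22 − $221.73 = $2,606.49
State income tax: $2,606.49 × 0.063 = $164.21
City income tax: $2,606.49 × 0.033 = $86.01
Federal income tax: $2,606.49 × 0.28 = $729.82
State unemployment insurance (employee share): $2,828.22 × 0.0068 = $19.23
PFL insurance: $2,828.22 × 0.0089 = $25.17
Fitness reimbursement repayment: $236.12
Total deductions = $221.73 + $164.21 + $86.01 + $729.82 + $19.23 + $25.17 + $236.12 = $1,482.29
Net pay = $2,828.22 − $1,482.29 = $1,345.93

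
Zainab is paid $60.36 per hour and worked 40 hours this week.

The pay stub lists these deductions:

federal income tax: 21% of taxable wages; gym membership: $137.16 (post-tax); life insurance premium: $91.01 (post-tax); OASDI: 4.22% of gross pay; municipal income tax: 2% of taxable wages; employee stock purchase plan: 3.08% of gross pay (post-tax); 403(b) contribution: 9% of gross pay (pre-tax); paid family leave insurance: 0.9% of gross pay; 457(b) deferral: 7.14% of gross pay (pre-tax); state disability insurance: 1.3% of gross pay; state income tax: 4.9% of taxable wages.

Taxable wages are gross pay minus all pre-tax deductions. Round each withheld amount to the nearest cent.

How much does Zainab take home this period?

$1,002.28

Gross pay: 40 × $60.36 = $2,414.40
457(b) deferral: $2,414.40 × 0.0714 = $172.39
403(b) contribution: $2,414.40 × 0.09 = $217.30
Pre-tax total = $172.39 + $217.30 = $389.69
Taxable wages = $2,414.40 − $389.69 = $2,024.71
Federal income tax: $2,024.71 × 0.21 = $425.19
Municipal income tax: $2,024.71 × 0.02 = $40.49
State income tax: $2,024.71 × 0.049 = $99.21
Paid family leave insurance: $2,414.40 × 0.009 = $21.73
State disability insurance: $2,414.40 × 0.013 = $31.39
OASDI: $2,414.40 × 0.0422 = $101.89
Gym membership: $137.16
Employee stock purchase plan: $2,414.40 × 0.0308 = $74.36
Life insurance premium: $91.01
Total deductions = $172.39 + $217.30 + $425.19 + $40.49 + $99.21 + $21.73 + $31.39 + $101.89 + $137.16 + $74.36 + $91.01 = $1,412.12
Net pay = $2,414.40 − $1,412.12 = $1,002.28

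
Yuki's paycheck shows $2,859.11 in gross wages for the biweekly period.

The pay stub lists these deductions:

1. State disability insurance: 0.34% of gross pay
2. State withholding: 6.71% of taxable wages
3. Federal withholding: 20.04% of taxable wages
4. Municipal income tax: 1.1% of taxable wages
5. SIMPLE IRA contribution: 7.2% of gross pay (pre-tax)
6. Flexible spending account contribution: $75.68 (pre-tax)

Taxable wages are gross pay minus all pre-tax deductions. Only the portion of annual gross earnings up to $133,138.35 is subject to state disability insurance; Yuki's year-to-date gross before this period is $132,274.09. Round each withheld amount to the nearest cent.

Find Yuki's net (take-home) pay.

SIMPLE IRA contribution: $2,859.11 × 0.072 = $205.86
Flexible spending account contribution: $75.68
Pre-tax total = $205.86 + $75.68 = $281.54
Taxable wages = $2,859.11 − $281.54 = $2,577.57
Municipal income tax: $2,577.57 × 0.011 = $28.35
State withholding: $2,577.57 × 0.0671 = $172.95
Federal withholding: $2,577.57 × 0.2004 = $516.55
State disability insurance: only $133,138.35 − $132,274.09 = $864.26 of this check is subject → $864.26 × 0.0034 = $2.94
Total deductions = $205.86 + $75.68 + $28.35 + $172.95 + $516.55 + $2.94 = $1,002.33
Net pay = $2,859.11 − $1,002.33 = $1,856.78

$1,856.78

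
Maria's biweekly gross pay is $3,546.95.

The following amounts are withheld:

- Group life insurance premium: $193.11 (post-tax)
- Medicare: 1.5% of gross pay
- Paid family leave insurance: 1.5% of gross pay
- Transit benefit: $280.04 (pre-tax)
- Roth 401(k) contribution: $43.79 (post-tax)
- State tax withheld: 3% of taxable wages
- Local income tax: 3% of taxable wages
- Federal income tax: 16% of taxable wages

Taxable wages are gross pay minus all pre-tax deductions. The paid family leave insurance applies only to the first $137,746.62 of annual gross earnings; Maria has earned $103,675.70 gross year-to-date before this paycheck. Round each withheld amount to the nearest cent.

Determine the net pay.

Transit benefit: $280.04
Taxable wages = $3,546.95 − $280.04 = $3,266.91
Federal income tax: $3,266.91 × 0.16 = $522.71
Local income tax: $3,266.91 × 0.03 = $98.01
State tax withheld: $3,266.91 × 0.03 = $98.01
Medicare: $3,546.95 × 0.015 = $53.20
Paid family leave insurance: cap not yet reached, full $3,546.95 is subject → $3,546.95 × 0.015 = $53.20
Group life insurance premium: $193.11
Roth 401(k) contribution: $43.79
Total deductions = $280.04 + $522.71 + $98.01 + $98.01 + $53.20 + $53.20 + $193.11 + $43.79 = $1,342.07
Net pay = $3,546.95 − $1,342.07 = $2,204.88

$2,204.88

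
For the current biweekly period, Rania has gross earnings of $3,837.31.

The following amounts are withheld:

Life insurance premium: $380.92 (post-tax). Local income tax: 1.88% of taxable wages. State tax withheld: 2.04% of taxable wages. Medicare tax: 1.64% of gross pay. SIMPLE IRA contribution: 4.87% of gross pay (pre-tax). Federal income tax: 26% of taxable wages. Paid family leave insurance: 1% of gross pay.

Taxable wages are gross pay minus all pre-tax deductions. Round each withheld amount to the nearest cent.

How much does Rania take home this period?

$2,076.00

SIMPLE IRA contribution: $3,837.31 × 0.0487 = $186.88
Taxable wages = $3,837.31 − $186.88 = $3,650.43
State tax withheld: $3,650.43 × 0.0204 = $74.47
Local income tax: $3,650.43 × 0.0188 = $68.63
Federal income tax: $3,650.43 × 0.26 = $949.11
Paid family leave insurance: $3,837.31 × 0.01 = $38.37
Medicare tax: $3,837.31 × 0.0164 = $62.93
Life insurance premium: $380.92
Total deductions = $186.88 + $74.47 + $68.63 + $949.11 + $38.37 + $62.93 + $380.92 = $1,761.31
Net pay = $3,837.31 − $1,761.31 = $2,076.00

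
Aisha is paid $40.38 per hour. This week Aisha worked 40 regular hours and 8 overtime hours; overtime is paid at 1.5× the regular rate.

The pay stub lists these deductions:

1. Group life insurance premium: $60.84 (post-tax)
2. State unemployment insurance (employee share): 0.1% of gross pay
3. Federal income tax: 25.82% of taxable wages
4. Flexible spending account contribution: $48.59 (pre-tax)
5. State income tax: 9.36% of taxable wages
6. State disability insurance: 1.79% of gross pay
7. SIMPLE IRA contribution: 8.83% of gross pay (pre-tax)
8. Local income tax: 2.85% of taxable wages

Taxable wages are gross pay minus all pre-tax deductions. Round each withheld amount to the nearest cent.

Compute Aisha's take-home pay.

Regular pay: 40 × $40.38 = $1,615.20
Overtime pay: 8 × $40.38 × 1.5 = $484.56
Gross pay = $1,615.20 + $484.56 = $2,099.76
Flexible spending account contribution: $48.59
SIMPLE IRA contribution: $2,099.76 × 0.0883 = $185.41
Pre-tax total = $48.59 + $185.41 = $234.00
Taxable wages = $2,099.76 − $234.00 = $1,865.76
State income tax: $1,865.76 × 0.0936 = $174.64
Local income tax: $1,865.76 × 0.0285 = $53.17
Federal income tax: $1,865.76 × 0.2582 = $481.74
State unemployment insurance (employee share): $2,099.76 × 0.001 = $2.10
State disability insurance: $2,099.76 × 0.0179 = $37.59
Group life insurance premium: $60.84
Total deductions = $48.59 + $185.41 + $174.64 + $53.17 + $481.74 + $2.10 + $37.59 + $60.84 = $1,044.08
Net pay = $2,099.76 − $1,044.08 = $1,055.68

$1,055.68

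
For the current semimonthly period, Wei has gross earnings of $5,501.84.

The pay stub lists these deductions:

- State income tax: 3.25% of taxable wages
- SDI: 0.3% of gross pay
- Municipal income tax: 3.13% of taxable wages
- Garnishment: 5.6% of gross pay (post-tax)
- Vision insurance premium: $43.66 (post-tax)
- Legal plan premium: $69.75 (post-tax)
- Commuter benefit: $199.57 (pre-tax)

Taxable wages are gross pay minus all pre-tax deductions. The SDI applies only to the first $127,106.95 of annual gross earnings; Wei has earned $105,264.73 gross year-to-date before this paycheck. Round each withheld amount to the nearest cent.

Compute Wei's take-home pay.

Commuter benefit: $199.57
Taxable wages = $5,501.84 − $199.57 = $5,302.27
State income tax: $5,302.27 × 0.0325 = $172.32
Municipal income tax: $5,302.27 × 0.0313 = $165.96
SDI: cap not yet reached, full $5,501.84 is subject → $5,501.84 × 0.003 = $16.51
Garnishment: $5,501.84 × 0.056 = $308.10
Vision insurance premium: $43.66
Legal plan premium: $69.75
Total deductions = $199.57 + $172.32 + $165.96 + $16.51 + $308.10 + $43.66 + $69.75 = $975.87
Net pay = $5,501.84 − $975.87 = $4,525.97

$4,525.97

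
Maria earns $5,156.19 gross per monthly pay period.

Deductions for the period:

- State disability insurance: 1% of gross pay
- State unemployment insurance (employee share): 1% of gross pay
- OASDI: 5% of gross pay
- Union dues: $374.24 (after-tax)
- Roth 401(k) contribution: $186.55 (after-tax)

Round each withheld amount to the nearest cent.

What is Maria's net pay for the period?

State disability insurance: $5,156.19 × 0.01 = $51.56
OASDI: $5,156.19 × 0.05 = $257.81
State unemployment insurance (employee share): $5,156.19 × 0.01 = $51.56
Union dues: $374.24
Roth 401(k) contribution: $186.55
Total deductions = $51.56 + $257.81 + $51.56 + $374.24 + $186.55 = $921.72
Net pay = $5,156.19 − $921.72 = $4,234.47

$4,234.47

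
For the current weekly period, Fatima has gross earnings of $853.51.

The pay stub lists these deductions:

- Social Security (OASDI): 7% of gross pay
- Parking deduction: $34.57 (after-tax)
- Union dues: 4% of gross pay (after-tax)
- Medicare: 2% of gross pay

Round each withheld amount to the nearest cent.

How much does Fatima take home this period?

$707.98

Social Security (OASDI): $853.51 × 0.07 = $59.75
Medicare: $853.51 × 0.02 = $17.07
Parking deduction: $34.57
Union dues: $853.51 × 0.04 = $34.14
Total deductions = $59.75 + $17.07 + $34.57 + $34.14 = $145.53
Net pay = $853.51 − $145.53 = $707.98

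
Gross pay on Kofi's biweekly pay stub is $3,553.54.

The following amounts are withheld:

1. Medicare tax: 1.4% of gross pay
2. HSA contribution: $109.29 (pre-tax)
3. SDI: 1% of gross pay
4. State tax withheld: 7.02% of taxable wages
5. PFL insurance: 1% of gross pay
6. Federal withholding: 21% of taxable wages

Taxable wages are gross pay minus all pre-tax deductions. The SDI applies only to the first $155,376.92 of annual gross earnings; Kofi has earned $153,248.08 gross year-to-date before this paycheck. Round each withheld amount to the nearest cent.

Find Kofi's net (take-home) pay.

HSA contribution: $109.29
Taxable wages = $3,553.54 − $109.29 = $3,444.25
State tax withheld: $3,444.25 × 0.0702 = $241.79
Federal withholding: $3,444.25 × 0.21 = $723.29
SDI: only $155,376.92 − $153,248.08 = $2,128.84 of this check is subject → $2,128.84 × 0.01 = $21.29
Medicare tax: $3,553.54 × 0.014 = $49.75
PFL insurance: $3,553.54 × 0.01 = $35.54
Total deductions = $109.29 + $241.79 + $723.29 + $21.29 + $49.75 + $35.54 = $1,180.95
Net pay = $3,553.54 − $1,180.95 = $2,372.59

$2,372.59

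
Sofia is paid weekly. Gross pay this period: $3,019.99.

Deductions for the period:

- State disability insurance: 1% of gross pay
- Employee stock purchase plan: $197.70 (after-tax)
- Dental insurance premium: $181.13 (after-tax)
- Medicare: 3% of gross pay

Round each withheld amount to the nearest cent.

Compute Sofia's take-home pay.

$2,520.36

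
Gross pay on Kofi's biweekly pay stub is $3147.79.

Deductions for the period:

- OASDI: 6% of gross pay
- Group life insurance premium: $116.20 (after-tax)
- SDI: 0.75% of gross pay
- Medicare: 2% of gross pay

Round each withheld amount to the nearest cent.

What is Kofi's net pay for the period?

OASDI: $3147.79 × 0.06 = $188.87
SDI: $3147.79 × 0.0075 = $23.61
Medicare: $3147.79 × 0.02 = $62.96
Group life insurance premium: $116.20
Total deductions = $188.87 + $23.61 + $62.96 + $116.20 = $391.64
Net pay = $3147.79 − $391.64 = $2756.15

$2756.15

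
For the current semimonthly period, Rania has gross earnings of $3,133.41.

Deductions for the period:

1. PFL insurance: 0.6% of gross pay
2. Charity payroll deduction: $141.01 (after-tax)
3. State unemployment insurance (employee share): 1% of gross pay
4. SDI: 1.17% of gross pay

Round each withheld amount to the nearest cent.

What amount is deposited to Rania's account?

$2,905.61

State unemployment insurance (employee share): $3,133.41 × 0.01 = $31.33
SDI: $3,133.41 × 0.0117 = $36.66
PFL insurance: $3,133.41 × 0.006 = $18.80
Charity payroll deduction: $141.01
Total deductions = $31.33 + $36.66 + $18.80 + $141.01 = $227.80
Net pay = $3,133.41 − $227.80 = $2,905.61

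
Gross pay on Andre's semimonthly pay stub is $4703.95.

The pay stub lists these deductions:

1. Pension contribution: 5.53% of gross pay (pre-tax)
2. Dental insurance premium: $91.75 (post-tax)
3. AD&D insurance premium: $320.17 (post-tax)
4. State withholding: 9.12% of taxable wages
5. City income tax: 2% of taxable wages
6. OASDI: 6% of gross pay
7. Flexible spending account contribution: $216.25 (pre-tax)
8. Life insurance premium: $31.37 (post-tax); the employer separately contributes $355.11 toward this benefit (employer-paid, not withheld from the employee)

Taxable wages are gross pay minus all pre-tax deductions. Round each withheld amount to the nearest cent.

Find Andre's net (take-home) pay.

Pension contribution: $4703.95 × 0.0553 = $260.13
Flexible spending account contribution: $216.25
Pre-tax total = $260.13 + $216.25 = $476.38
Taxable wages = $4703.95 − $476.38 = $4227.57
City income tax: $4227.57 × 0.02 = $84.55
State withholding: $4227.57 × 0.0912 = $385.55
OASDI: $4703.95 × 0.06 = $282.24
AD&D insurance premium: $320.17
Life insurance premium: $31.37
Dental insurance premium: $91.75
(Employer's $355.11 toward life insurance premium is not withheld from the employee.)
Total deductions = $260.13 + $216.25 + $84.55 + $385.55 + $282.24 + $320.17 + $31.37 + $91.75 = $1672.01
Net pay = $4703.95 − $1672.01 = $3031.94

$3031.94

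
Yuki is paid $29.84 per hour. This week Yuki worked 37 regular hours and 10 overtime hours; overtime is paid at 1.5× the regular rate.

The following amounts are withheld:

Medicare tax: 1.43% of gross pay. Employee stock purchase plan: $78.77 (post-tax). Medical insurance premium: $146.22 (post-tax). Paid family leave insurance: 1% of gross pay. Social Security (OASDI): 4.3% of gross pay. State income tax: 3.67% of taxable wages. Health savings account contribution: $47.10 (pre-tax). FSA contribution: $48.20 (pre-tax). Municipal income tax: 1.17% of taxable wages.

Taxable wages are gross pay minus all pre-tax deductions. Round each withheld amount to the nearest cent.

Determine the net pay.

Regular pay: 37 × $29.84 = $1,104.08
Overtime pay: 10 × $29.84 × 1.5 = $447.60
Gross pay = $1,104.08 + $447.60 = $1,551.68
FSA contribution: $48.20
Health savings account contribution: $47.10
Pre-tax total = $48.20 + $47.10 = $95.30
Taxable wages = $1,551.68 − $95.30 = $1,456.38
State income tax: $1,456.38 × 0.0367 = $53.45
Municipal income tax: $1,456.38 × 0.0117 = $17.04
Medicare tax: $1,551.68 × 0.0143 = $22.19
Social Security (OASDI): $1,551.68 × 0.043 = $66.72
Paid family leave insurance: $1,551.68 × 0.01 = $15.52
Medical insurance premium: $146.22
Employee stock purchase plan: $78.77
Total deductions = $48.20 + $47.10 + $53.45 + $17.04 + $22.19 + $66.72 + $15.52 + $146.22 + $78.77 = $495.21
Net pay = $1,551.68 − $495.21 = $1,056.47

$1,056.47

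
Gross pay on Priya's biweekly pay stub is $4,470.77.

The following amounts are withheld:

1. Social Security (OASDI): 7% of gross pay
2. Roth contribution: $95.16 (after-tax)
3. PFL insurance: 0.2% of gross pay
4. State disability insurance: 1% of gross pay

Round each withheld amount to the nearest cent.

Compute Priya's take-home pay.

PFL insurance: $4,470.77 × 0.002 = $8.94
Social Security (OASDI): $4,470.77 × 0.07 = $312.95
State disability insurance: $4,470.77 × 0.01 = $44.71
Roth contribution: $95.16
Total deductions = $8.94 + $312.95 + $44.71 + $95.16 = $461.76
Net pay = $4,470.77 − $461.76 = $4,009.01

$4,009.01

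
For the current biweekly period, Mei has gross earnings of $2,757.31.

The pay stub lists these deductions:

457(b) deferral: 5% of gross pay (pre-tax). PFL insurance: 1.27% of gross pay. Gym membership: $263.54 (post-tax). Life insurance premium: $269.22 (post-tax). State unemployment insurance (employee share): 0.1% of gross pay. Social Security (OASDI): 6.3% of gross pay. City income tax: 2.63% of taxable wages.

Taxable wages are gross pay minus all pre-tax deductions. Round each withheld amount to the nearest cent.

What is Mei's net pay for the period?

$1,806.30

457(b) deferral: $2,757.31 × 0.05 = $137.87
Taxable wages = $2,757.31 − $137.87 = $2,619.44
City income tax: $2,619.44 × 0.0263 = $68.89
Social Security (OASDI): $2,757.31 × 0.063 = $173.71
State unemployment insurance (employee share): $2,757.31 × 0.001 = $2.76
PFL insurance: $2,757.31 × 0.0127 = $35.02
Life insurance premium: $269.22
Gym membership: $263.54
Total deductions = $137.87 + $68.89 + $173.71 + $2.76 + $35.02 + $269.22 + $263.54 = $951.01
Net pay = $2,757.31 − $951.01 = $1,806.30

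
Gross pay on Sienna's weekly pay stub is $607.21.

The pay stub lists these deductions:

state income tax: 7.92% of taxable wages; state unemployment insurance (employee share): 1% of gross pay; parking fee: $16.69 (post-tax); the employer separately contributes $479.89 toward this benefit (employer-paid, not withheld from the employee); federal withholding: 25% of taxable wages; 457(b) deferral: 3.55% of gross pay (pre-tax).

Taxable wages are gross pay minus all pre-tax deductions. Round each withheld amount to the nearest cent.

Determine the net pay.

457(b) deferral: $607.21 × 0.0355 = $21.56
Taxable wages = $607.21 − $21.56 = $585.65
State income tax: $585.65 × 0.0792 = $46.38
Federal withholding: $585.65 × 0.25 = $146.41
State unemployment insurance (employee share): $607.21 × 0.01 = $6.07
Parking fee: $16.69
(Employer's $479.89 toward parking fee is not withheld from the employee.)
Total deductions = $21.56 + $46.38 + $146.41 + $6.07 + $16.69 = $237.11
Net pay = $607.21 − $237.11 = $370.10

$370.10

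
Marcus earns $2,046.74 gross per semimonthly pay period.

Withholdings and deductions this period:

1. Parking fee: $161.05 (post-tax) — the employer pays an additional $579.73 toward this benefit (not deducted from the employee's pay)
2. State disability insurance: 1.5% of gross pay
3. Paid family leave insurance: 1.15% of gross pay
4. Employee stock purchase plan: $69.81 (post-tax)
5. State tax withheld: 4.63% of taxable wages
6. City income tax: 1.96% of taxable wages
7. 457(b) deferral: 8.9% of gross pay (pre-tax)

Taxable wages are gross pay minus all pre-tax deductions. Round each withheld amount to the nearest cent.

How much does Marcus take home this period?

457(b) deferral: $2,046.74 × 0.089 = $182.16
Taxable wages = $2,046.74 − $182.16 = $1,864.58
City income tax: $1,864.58 × 0.0196 = $36.55
State tax withheld: $1,864.58 × 0.0463 = $86.33
State disability insurance: $2,046.74 × 0.015 = $30.70
Paid family leave insurance: $2,046.74 × 0.0115 = $23.54
Employee stock purchase plan: $69.81
Parking fee: $161.05
(Employer's $579.73 toward parking fee is not withheld from the employee.)
Total deductions = $182.16 + $36.55 + $86.33 + $30.70 + $23.54 + $69.81 + $161.05 = $590.14
Net pay = $2,046.74 − $590.14 = $1,456.60

$1,456.60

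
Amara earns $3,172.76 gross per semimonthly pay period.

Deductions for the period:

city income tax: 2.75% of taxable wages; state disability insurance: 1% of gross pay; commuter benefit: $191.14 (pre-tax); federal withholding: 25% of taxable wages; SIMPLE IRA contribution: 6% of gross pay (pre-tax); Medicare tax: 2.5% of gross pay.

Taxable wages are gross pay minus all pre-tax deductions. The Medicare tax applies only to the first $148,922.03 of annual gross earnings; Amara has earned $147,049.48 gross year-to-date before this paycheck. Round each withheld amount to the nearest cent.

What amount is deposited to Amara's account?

$1,938.14

Commuter benefit: $191.14
SIMPLE IRA contribution: $3,172.76 × 0.06 = $190.37
Pre-tax total = $191.14 + $190.37 = $381.51
Taxable wages = $3,172.76 − $381.51 = $2,791.25
City income tax: $2,791.25 × 0.0275 = $76.76
Federal withholding: $2,791.25 × 0.25 = $697.81
State disability insurance: $3,172.76 × 0.01 = $31.73
Medicare tax: only $148,922.03 − $147,049.48 = $1,872.55 of this check is subject → $1,872.55 × 0.025 = $46.81
Total deductions = $191.14 + $190.37 + $76.76 + $697.81 + $31.73 + $46.81 = $1,234.62
Net pay = $3,172.76 − $1,234.62 = $1,938.14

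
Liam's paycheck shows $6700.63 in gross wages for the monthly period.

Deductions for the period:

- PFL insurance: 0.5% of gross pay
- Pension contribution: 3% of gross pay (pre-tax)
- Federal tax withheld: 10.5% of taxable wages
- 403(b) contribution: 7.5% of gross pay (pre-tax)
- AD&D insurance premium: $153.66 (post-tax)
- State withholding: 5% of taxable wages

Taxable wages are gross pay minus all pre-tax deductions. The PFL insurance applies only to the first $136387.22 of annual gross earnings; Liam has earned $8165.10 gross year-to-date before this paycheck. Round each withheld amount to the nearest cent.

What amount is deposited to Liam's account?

403(b) contribution: $6700.63 × 0.075 = $502.55
Pension contribution: $6700.63 × 0.03 = $201.02
Pre-tax total = $502.55 + $201.02 = $703.57
Taxable wages = $6700.63 − $703.57 = $5997.06
State withholding: $5997.06 × 0.05 = $299.85
Federal tax withheld: $5997.06 × 0.105 = $629.69
PFL insurance: cap not yet reached, full $6700.63 is subject → $6700.63 × 0.005 = $33.50
AD&D insurance premium: $153.66
Total deductions = $502.55 + $201.02 + $299.85 + $629.69 + $33.50 + $153.66 = $1820.27
Net pay = $6700.63 − $1820.27 = $4880.36

$4880.36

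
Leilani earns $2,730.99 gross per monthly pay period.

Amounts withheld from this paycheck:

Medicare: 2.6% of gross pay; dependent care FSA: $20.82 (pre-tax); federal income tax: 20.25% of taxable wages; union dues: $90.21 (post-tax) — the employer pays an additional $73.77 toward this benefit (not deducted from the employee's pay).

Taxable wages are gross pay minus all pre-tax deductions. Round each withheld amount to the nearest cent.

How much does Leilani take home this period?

$2,000.14

Dependent care FSA: $20.82
Taxable wages = $2,730.99 − $20.82 = $2,710.17
Federal income tax: $2,710.17 × 0.2025 = $548.81
Medicare: $2,730.99 × 0.026 = $71.01
Union dues: $90.21
(Employer's $73.77 toward union dues is not withheld from the employee.)
Total deductions = $20.82 + $548.81 + $71.01 + $90.21 = $730.85
Net pay = $2,730.99 − $730.85 = $2,000.14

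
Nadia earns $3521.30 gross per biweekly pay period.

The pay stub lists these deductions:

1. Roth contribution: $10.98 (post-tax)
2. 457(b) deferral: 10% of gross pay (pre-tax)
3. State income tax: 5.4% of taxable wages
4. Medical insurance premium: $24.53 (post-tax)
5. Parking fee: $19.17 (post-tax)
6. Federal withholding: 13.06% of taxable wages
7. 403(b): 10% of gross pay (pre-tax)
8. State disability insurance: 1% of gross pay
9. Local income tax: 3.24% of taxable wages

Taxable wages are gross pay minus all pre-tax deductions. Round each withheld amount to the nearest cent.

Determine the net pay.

$2115.85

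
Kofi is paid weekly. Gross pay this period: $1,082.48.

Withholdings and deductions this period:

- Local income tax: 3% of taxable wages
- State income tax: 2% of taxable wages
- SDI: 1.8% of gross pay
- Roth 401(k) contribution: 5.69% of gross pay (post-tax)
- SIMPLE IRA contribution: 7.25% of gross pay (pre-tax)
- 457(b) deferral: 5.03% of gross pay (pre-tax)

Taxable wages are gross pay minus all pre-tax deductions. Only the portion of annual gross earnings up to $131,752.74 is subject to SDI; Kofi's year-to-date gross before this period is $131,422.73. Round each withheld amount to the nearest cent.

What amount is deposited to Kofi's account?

$834.54

457(b) deferral: $1,082.48 × 0.0503 = $54.45
SIMPLE IRA contribution: $1,082.48 × 0.0725 = $78.48
Pre-tax total = $54.45 + $78.48 = $132.93
Taxable wages = $1,082.48 − $132.93 = $949.55
Local income tax: $949.55 × 0.03 = $28.49
State income tax: $949.55 × 0.02 = $18.99
SDI: only $131,752.74 − $131,422.73 = $330.01 of this check is subject → $330.01 × 0.018 = $5.94
Roth 401(k) contribution: $1,082.48 × 0.0569 = $61.59
Total deductions = $54.45 + $78.48 + $28.49 + $18.99 + $5.94 + $61.59 = $247.94
Net pay = $1,082.48 − $247.94 = $834.54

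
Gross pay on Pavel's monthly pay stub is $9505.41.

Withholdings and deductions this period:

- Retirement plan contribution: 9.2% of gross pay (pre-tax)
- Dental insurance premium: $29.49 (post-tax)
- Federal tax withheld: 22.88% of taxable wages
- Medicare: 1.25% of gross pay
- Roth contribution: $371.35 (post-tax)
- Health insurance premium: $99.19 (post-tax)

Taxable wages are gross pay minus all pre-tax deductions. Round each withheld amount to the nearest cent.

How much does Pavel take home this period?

$6037.31

Retirement plan contribution: $9505.41 × 0.092 = $874.50
Taxable wages = $9505.41 − $874.50 = $8630.91
Federal tax withheld: $8630.91 × 0.2288 = $1974.75
Medicare: $9505.41 × 0.0125 = $118.82
Roth contribution: $371.35
Health insurance premium: $99.19
Dental insurance premium: $29.49
Total deductions = $874.50 + $1974.75 + $118.82 + $371.35 + $99.19 + $29.49 = $3468.10
Net pay = $9505.41 − $3468.10 = $6037.31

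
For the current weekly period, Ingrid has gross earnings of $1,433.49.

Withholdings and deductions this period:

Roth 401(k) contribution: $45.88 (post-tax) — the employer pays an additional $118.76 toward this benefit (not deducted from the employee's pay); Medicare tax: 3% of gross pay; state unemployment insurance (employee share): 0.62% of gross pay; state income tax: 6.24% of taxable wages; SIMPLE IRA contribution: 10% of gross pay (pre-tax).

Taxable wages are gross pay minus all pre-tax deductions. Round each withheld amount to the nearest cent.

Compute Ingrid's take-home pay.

$1,111.87

SIMPLE IRA contribution: $1,433.49 × 0.1 = $143.35
Taxable wages = $1,433.49 − $143.35 = $1,290.14
State income tax: $1,290.14 × 0.0624 = $80.50
Medicare tax: $1,433.49 × 0.03 = $43.00
State unemployment insurance (employee share): $1,433.49 × 0.0062 = $8.89
Roth 401(k) contribution: $45.88
(Employer's $118.76 toward Roth 401(k) contribution is not withheld from the employee.)
Total deductions = $143.35 + $80.50 + $43.00 + $8.89 + $45.88 = $321.62
Net pay = $1,433.49 − $321.62 = $1,111.87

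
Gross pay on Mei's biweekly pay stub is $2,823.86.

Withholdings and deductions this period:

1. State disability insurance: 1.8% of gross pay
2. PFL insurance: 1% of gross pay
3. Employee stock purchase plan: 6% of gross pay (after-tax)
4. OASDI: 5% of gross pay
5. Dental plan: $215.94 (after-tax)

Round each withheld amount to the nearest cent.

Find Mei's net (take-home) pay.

State disability insurance: $2,823.86 × 0.018 = $50.83
OASDI: $2,823.86 × 0.05 = $141.19
PFL insurance: $2,823.86 × 0.01 = $28.24
Dental plan: $215.94
Employee stock purchase plan: $2,823.86 × 0.06 = $169.43
Total deductions = $50.83 + $141.19 + $28.24 + $215.94 + $169.43 = $605.63
Net pay = $2,823.86 − $605.63 = $2,218.23

$2,218.23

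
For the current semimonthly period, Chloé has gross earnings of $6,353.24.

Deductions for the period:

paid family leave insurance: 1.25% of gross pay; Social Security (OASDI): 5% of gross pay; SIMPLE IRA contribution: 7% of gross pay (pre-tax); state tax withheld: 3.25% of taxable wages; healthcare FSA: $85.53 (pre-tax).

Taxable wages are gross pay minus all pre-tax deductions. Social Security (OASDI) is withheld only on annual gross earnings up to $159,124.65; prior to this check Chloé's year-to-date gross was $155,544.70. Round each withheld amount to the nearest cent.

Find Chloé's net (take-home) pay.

SIMPLE IRA contribution: $6,353.24 × 0.07 = $444.73
Healthcare FSA: $85.53
Pre-tax total = $444.73 + $85.53 = $530.26
Taxable wages = $6,353.24 − $530.26 = $5,822.98
State tax withheld: $5,822.98 × 0.0325 = $189.25
Paid family leave insurance: $6,353.24 × 0.0125 = $79.42
Social Security (OASDI): only $159,124.65 − $155,544.70 = $3,579.95 of this check is subject → $3,579.95 × 0.05 = $179.00
Total deductions = $444.73 + $85.53 + $189.25 + $79.42 + $179.00 = $977.93
Net pay = $6,353.24 − $977.93 = $5,375.31

$5,375.31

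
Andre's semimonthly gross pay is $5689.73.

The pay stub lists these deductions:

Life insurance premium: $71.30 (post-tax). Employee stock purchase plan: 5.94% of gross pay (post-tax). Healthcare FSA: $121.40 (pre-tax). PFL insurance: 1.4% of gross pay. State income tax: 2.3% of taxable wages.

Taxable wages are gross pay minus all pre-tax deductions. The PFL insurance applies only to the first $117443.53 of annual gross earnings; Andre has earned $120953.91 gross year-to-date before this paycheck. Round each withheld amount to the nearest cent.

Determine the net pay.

Healthcare FSA: $121.40
Taxable wages = $5689.73 − $121.40 = $5568.33
State income tax: $5568.33 × 0.023 = $128.07
PFL insurance: annual cap $117443.53 already reached (YTD $120953.91), so $0.00
Life insurance premium: $71.30
Employee stock purchase plan: $5689.73 × 0.0594 = $337.97
Total deductions = $121.40 + $128.07 + $0.00 + $71.30 + $337.97 = $658.74
Net pay = $5689.73 − $658.74 = $5030.99

$5030.99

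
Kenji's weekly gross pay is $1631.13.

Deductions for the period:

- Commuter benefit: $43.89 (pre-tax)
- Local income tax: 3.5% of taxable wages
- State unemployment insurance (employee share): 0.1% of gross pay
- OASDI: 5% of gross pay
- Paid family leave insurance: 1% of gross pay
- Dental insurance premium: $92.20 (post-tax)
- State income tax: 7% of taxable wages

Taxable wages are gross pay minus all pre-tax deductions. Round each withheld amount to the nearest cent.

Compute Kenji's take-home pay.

$1228.88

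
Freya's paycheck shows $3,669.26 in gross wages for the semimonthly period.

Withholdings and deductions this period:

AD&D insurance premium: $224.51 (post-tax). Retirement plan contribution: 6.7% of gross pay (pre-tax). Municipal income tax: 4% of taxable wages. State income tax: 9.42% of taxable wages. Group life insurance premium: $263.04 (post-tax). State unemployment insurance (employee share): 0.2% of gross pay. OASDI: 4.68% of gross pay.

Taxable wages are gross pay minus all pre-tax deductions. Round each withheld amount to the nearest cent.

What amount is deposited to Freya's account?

Retirement plan contribution: $3,669.26 × 0.067 = $245.84
Taxable wages = $3,669.26 − $245.84 = $3,423.42
State income tax: $3,423.42 × 0.0942 = $322.49
Municipal income tax: $3,423.42 × 0.04 = $136.94
OASDI: $3,669.26 × 0.0468 = $171.72
State unemployment insurance (employee share): $3,669.26 × 0.002 = $7.34
AD&D insurance premium: $224.51
Group life insurance premium: $263.04
Total deductions = $245.84 + $322.49 + $136.94 + $171.72 + $7.34 + $224.51 + $263.04 = $1,371.88
Net pay = $3,669.26 − $1,371.88 = $2,297.38

$2,297.38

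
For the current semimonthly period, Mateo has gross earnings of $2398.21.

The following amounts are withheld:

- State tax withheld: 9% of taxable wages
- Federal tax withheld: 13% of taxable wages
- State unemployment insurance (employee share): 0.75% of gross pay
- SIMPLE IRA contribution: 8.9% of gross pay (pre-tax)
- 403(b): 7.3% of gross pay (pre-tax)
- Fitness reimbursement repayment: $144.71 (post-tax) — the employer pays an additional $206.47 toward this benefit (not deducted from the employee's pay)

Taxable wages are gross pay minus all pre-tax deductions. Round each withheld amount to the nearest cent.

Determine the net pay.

$1404.87

403(b): $2398.21 × 0.073 = $175.07
SIMPLE IRA contribution: $2398.21 × 0.089 = $213.44
Pre-tax total = $175.07 + $213.44 = $388.51
Taxable wages = $2398.21 − $388.51 = $2009.70
State tax withheld: $2009.70 × 0.09 = $180.87
Federal tax withheld: $2009.70 × 0.13 = $261.26
State unemployment insurance (employee share): $2398.21 × 0.0075 = $17.99
Fitness reimbursement repayment: $144.71
(Employer's $206.47 toward fitness reimbursement repayment is not withheld from the employee.)
Total deductions = $175.07 + $213.44 + $180.87 + $261.26 + $17.99 + $144.71 = $993.34
Net pay = $2398.21 − $993.34 = $1404.87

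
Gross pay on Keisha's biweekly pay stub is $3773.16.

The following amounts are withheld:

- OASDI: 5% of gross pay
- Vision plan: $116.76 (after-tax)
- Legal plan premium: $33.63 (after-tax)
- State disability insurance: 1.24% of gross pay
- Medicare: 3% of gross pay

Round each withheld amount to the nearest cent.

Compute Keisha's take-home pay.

OASDI: $3773.16 × 0.05 = $188.66
State disability insurance: $3773.16 × 0.0124 = $46.79
Medicare: $3773.16 × 0.03 = $113.19
Legal plan premium: $33.63
Vision plan: $116.76
Total deductions = $188.66 + $46.79 + $113.19 + $33.63 + $116.76 = $499.03
Net pay = $3773.16 − $499.03 = $3274.13

$3274.13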